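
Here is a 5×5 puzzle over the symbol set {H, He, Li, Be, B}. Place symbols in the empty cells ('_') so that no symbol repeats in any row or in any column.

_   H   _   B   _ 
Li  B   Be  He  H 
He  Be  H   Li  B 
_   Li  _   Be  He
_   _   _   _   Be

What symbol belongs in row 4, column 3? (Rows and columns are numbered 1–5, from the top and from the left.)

B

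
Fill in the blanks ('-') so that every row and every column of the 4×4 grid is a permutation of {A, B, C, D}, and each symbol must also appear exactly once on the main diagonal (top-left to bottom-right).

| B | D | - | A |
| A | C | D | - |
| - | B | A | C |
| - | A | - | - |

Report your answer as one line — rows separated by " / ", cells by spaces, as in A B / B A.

B D C A / A C D B / D B A C / C A B D

(r1,c3): row 1 has {A,B,D}; column 3 has {A,D}, so it must be C.
(r2,c4): row 2 has {A,C,D}; column 4 has {A,C}, so it must be B.
(r3,c1): row 3 has {A,B,C}; column 1 has {A,B}, so it must be D.
(r4,c1): row 4 has {A}; column 1 has {A,B,D}, so it must be C.
(r4,c3): row 4 has {A,C}; column 3 has {A,C,D}, so it must be B.
(r4,c4): row 4 has {A,B,C}; column 4 has {A,B,C}; the diagonal has {A,B,C}, so it must be D.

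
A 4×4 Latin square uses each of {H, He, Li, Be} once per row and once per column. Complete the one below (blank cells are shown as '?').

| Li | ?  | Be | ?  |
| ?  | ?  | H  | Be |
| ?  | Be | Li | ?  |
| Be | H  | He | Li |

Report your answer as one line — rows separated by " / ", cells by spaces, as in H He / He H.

Li He Be H / He Li H Be / H Be Li He / Be H He Li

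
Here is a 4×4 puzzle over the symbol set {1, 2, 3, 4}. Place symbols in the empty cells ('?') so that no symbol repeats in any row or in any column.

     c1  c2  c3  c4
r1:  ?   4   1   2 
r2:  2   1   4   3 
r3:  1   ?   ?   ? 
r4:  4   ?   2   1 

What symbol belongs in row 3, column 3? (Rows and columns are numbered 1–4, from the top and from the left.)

3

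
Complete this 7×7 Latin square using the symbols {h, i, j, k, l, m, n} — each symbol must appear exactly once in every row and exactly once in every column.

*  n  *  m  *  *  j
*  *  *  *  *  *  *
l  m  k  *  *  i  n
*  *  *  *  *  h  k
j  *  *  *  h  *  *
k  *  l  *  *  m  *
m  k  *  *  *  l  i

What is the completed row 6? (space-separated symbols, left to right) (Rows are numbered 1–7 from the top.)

k j l n i m h

Cell (r1,c6): row 1 has {j,m,n}; column 6 has {h,i,l,m} → k.
Cell (r3,c5): row 3 has {i,k,l,m,n}; column 5 has {h} → j.
Cell (r5,c6): row 5 has {h,j}; column 6 has {h,i,k,l,m} → n.
Cell (r6,c7): row 6 has {k,l,m}; column 7 has {i,j,k,n} → h.
Cell (r7,c5): row 7 has {i,k,l,m}; column 5 has {h,j} → n.
Cell (r2,c6): row 2 is empty so far; column 6 has {h,i,k,l,m,n} → j.
Cell (r3,c4): row 3 has {i,j,k,l,m,n}; column 4 has {m} → h.
Cell (r6,c5): row 6 has {h,k,l,m}; column 5 has {h,j,n} → i.
Cell (r7,c4): row 7 has {i,k,l,m,n}; column 4 has {h,m} → j.
Cell (r1,c5): row 1 has {j,k,m,n}; column 5 has {h,i,j,n} → l.
Cell (r4,c5): row 4 has {h,k}; column 5 has {h,i,j,l,n} → m.
Cell (r6,c2): row 6 has {h,i,k,l,m}; column 2 has {k,m,n} → j.
Cell (r6,c4): row 6 has {h,i,j,k,l,m}; column 4 has {h,j,m} → n.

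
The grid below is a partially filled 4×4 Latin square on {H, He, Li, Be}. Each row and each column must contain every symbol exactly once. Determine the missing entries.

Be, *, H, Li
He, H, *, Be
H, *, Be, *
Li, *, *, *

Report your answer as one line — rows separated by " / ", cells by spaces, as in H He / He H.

Be He H Li / He H Li Be / H Li Be He / Li Be He H

(r1,c2) = He
(r2,c3) = Li
(r3,c2) = Li
(r3,c4) = He
(r4,c2) = Be
(r4,c3) = He
(r4,c4) = H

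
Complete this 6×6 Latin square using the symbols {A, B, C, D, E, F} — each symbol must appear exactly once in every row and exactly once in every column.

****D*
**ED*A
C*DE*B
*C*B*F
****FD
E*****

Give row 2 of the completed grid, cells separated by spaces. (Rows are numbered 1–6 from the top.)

F B E D C A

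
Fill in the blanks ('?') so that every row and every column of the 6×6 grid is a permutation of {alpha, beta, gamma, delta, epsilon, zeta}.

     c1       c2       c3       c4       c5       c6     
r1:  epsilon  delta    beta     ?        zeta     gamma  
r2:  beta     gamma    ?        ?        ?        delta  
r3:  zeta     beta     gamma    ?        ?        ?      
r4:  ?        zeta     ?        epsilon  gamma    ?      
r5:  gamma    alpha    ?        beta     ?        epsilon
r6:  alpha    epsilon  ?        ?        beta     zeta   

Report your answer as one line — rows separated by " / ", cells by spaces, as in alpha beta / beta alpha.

At row 1, column 4: row 1 has {beta,gamma,delta,epsilon,zeta}; column 4 has {beta,epsilon}; that leaves alpha.
At row 2, column 4: row 2 has {beta,gamma,delta}; column 4 has {alpha,beta,epsilon}; that leaves zeta.
At row 3, column 4: row 3 has {beta,gamma,zeta}; column 4 has {alpha,beta,epsilon,zeta}; that leaves delta.
At row 3, column 6: row 3 has {beta,gamma,delta,zeta}; column 6 has {gamma,delta,epsilon,zeta}; that leaves alpha.
At row 4, column 1: row 4 has {gamma,epsilon,zeta}; column 1 has {alpha,beta,gamma,epsilon,zeta}; that leaves delta.
At row 4, column 3: row 4 has {gamma,delta,epsilon,zeta}; column 3 has {beta,gamma}; that leaves alpha.
At row 4, column 6: row 4 has {alpha,gamma,delta,epsilon,zeta}; column 6 has {alpha,gamma,delta,epsilon,zeta}; that leaves beta.
At row 5, column 5: row 5 has {alpha,beta,gamma,epsilon}; column 5 has {beta,gamma,zeta}; that leaves delta.
At row 6, column 3: row 6 has {alpha,beta,epsilon,zeta}; column 3 has {alpha,beta,gamma}; that leaves delta.
At row 6, column 4: row 6 has {alpha,beta,delta,epsilon,zeta}; column 4 has {alpha,beta,delta,epsilon,zeta}; that leaves gamma.
At row 2, column 3: row 2 has {beta,gamma,delta,zeta}; column 3 has {alpha,beta,gamma,delta}; that leaves epsilon.
At row 2, column 5: row 2 has {beta,gamma,delta,epsilon,zeta}; column 5 has {beta,gamma,delta,zeta}; that leaves alpha.
At row 3, column 5: row 3 has {alpha,beta,gamma,delta,zeta}; column 5 has {alpha,beta,gamma,delta,zeta}; that leaves epsilon.
At row 5, column 3: row 5 has {alpha,beta,gamma,delta,epsilon}; column 3 has {alpha,beta,gamma,delta,epsilon}; that leaves zeta.

epsilon delta beta alpha zeta gamma / beta gamma epsilon zeta alpha delta / zeta beta gamma delta epsilon alpha / delta zeta alpha epsilon gamma beta / gamma alpha zeta beta delta epsilon / alpha epsilon delta gamma beta zeta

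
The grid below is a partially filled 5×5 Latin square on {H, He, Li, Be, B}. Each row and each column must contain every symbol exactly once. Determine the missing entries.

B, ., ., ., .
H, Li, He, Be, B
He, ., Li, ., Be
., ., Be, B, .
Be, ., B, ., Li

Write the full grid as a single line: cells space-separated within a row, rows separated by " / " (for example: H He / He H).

B Be H Li He / H Li He Be B / He B Li H Be / Li He Be B H / Be H B He Li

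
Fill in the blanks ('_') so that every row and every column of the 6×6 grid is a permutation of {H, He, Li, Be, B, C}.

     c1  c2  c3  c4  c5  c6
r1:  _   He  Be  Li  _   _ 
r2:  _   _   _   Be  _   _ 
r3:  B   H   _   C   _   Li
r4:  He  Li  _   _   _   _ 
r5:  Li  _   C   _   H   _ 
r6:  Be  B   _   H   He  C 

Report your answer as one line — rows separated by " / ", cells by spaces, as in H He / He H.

C He Be Li B H / H C B Be Li He / B H He C Be Li / He Li H B C Be / Li Be C He H B / Be B Li H He C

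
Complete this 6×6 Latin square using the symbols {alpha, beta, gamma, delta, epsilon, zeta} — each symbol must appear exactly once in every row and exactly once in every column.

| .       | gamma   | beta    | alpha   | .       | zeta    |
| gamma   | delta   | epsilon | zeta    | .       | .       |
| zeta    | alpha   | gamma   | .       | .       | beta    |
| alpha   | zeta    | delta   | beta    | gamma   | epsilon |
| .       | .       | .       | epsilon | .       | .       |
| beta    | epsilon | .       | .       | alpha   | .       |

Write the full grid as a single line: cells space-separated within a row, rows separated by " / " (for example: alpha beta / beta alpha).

epsilon gamma beta alpha delta zeta / gamma delta epsilon zeta beta alpha / zeta alpha gamma delta epsilon beta / alpha zeta delta beta gamma epsilon / delta beta alpha epsilon zeta gamma / beta epsilon zeta gamma alpha delta

(r2,c5): row 2 has {gamma,delta,epsilon,zeta}; column 5 has {alpha,gamma}, so it must be beta.
(r2,c6): row 2 has {beta,gamma,delta,epsilon,zeta}; column 6 has {beta,epsilon,zeta}, so it must be alpha.
(r3,c4): row 3 has {alpha,beta,gamma,zeta}; column 4 has {alpha,beta,epsilon,zeta}, so it must be delta.
(r3,c5): row 3 has {alpha,beta,gamma,delta,zeta}; column 5 has {alpha,beta,gamma}, so it must be epsilon.
(r5,c1): row 5 has {epsilon}; column 1 has {alpha,beta,gamma,zeta}, so it must be delta.
(r5,c2): row 5 has {delta,epsilon}; column 2 has {alpha,gamma,delta,epsilon,zeta}, so it must be beta.
(r5,c5): row 5 has {beta,delta,epsilon}; column 5 has {alpha,beta,gamma,epsilon}, so it must be zeta.
(r5,c6): row 5 has {beta,delta,epsilon,zeta}; column 6 has {alpha,beta,epsilon,zeta}, so it must be gamma.
(r6,c3): row 6 has {alpha,beta,epsilon}; column 3 has {beta,gamma,delta,epsilon}, so it must be zeta.
(r6,c4): row 6 has {alpha,beta,epsilon,zeta}; column 4 has {alpha,beta,delta,epsilon,zeta}, so it must be gamma.
(r6,c6): row 6 has {alpha,beta,gamma,epsilon,zeta}; column 6 has {alpha,beta,gamma,epsilon,zeta}, so it must be delta.
(r1,c1): row 1 has {alpha,beta,gamma,zeta}; column 1 has {alpha,beta,gamma,delta,zeta}, so it must be epsilon.
(r1,c5): row 1 has {alpha,beta,gamma,epsilon,zeta}; column 5 has {alpha,beta,gamma,epsilon,zeta}, so it must be delta.
(r5,c3): row 5 has {beta,gamma,delta,epsilon,zeta}; column 3 has {beta,gamma,delta,epsilon,zeta}, so it must be alpha.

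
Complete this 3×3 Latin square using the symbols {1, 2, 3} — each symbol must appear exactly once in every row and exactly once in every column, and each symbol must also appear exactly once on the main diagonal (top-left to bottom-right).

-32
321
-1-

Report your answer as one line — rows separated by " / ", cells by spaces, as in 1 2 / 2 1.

At row 1, column 1: row 1 has {2,3}; column 1 has {3}; the diagonal has {2}; that leaves 1.
At row 3, column 1: row 3 has {1}; column 1 has {1,3}; that leaves 2.
At row 3, column 3: row 3 has {1,2}; column 3 has {1,2}; the diagonal has {1,2}; that leaves 3.

1 3 2 / 3 2 1 / 2 1 3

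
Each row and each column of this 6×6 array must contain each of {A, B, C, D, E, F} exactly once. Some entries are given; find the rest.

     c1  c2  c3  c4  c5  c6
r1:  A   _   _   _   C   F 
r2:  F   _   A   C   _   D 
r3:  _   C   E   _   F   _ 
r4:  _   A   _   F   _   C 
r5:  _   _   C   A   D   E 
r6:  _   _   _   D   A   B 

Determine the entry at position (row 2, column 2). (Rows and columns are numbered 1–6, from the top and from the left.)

B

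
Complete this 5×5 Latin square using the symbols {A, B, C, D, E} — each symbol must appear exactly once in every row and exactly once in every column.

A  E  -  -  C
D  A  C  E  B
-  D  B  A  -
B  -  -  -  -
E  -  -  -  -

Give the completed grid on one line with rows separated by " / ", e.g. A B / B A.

A E D B C / D A C E B / C D B A E / B C E D A / E B A C D

Cell (r1,c3): row 1 has {A,C,E}; column 3 has {B,C} → D.
Cell (r1,c4): row 1 has {A,C,D,E}; column 4 has {A,E} → B.
Cell (r3,c1): row 3 has {A,B,D}; column 1 has {A,B,D,E} → C.
Cell (r3,c5): row 3 has {A,B,C,D}; column 5 has {B,C} → E.
Cell (r4,c2): row 4 has {B}; column 2 has {A,D,E} → C.
Cell (r4,c4): row 4 has {B,C}; column 4 has {A,B,E} → D.
Cell (r4,c5): row 4 has {B,C,D}; column 5 has {B,C,E} → A.
Cell (r5,c2): row 5 has {E}; column 2 has {A,C,D,E} → B.
Cell (r5,c3): row 5 has {B,E}; column 3 has {B,C,D} → A.
Cell (r5,c4): row 5 has {A,B,E}; column 4 has {A,B,D,E} → C.
Cell (r5,c5): row 5 has {A,B,C,E}; column 5 has {A,B,C,E} → D.
Cell (r4,c3): row 4 has {A,B,C,D}; column 3 has {A,B,C,D} → E.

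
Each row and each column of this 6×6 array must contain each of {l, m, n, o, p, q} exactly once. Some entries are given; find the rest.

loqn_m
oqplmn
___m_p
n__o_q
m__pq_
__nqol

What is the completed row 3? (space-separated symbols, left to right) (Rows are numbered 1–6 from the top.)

q l o m n p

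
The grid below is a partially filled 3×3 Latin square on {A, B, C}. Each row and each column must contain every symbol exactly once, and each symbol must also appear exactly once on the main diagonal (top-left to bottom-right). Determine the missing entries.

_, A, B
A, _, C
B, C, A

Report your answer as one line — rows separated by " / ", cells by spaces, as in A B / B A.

C A B / A B C / B C A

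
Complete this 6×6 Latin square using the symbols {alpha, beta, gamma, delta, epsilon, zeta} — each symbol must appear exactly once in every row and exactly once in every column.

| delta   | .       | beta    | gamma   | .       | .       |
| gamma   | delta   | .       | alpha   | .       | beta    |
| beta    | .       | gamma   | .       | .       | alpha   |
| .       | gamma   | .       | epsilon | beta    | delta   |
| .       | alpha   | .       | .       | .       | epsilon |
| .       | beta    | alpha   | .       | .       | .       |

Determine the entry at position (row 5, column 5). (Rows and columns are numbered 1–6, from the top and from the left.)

gamma

(r1,c6) = zeta
(r4,c3) = zeta
(r5,c1) = zeta
(r5,c3) = delta
(r5,c4) = beta
(r5,c5) = gamma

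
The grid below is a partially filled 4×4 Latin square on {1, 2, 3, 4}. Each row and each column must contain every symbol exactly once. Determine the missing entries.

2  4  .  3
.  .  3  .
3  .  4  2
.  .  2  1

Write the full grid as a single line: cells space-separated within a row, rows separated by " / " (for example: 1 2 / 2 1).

2 4 1 3 / 1 2 3 4 / 3 1 4 2 / 4 3 2 1

At row 1, column 3: row 1 has {2,3,4}; column 3 has {2,3,4}; that leaves 1.
At row 2, column 4: row 2 has {3}; column 4 has {1,2,3}; that leaves 4.
At row 3, column 2: row 3 has {2,3,4}; column 2 has {4}; that leaves 1.
At row 4, column 1: row 4 has {1,2}; column 1 has {2,3}; that leaves 4.
At row 4, column 2: row 4 has {1,2,4}; column 2 has {1,4}; that leaves 3.
At row 2, column 1: row 2 has {3,4}; column 1 has {2,3,4}; that leaves 1.
At row 2, column 2: row 2 has {1,3,4}; column 2 has {1,3,4}; that leaves 2.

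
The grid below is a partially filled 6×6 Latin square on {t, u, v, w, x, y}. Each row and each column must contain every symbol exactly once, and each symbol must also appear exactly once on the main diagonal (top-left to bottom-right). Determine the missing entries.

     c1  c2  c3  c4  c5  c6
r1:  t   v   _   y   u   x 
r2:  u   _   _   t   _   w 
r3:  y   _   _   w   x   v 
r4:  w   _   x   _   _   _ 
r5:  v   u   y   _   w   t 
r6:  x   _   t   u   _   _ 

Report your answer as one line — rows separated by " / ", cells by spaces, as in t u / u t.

(r1,c3): row 1 has {t,u,v,x,y}; column 3 has {t,x,y}, so it must be w.
(r2,c3): row 2 has {t,u,w}; column 3 has {t,w,x,y}, so it must be v.
(r2,c5): row 2 has {t,u,v,w}; column 5 has {u,w,x}, so it must be y.
(r3,c2): row 3 has {v,w,x,y}; column 2 has {u,v}, so it must be t.
(r3,c3): row 3 has {t,v,w,x,y}; column 3 has {t,v,w,x,y}; the diagonal has {t,w}, so it must be u.
(r4,c2): row 4 has {w,x}; column 2 has {t,u,v}, so it must be y.
(r4,c4): row 4 has {w,x,y}; column 4 has {t,u,w,y}; the diagonal has {t,u,w}, so it must be v.
(r4,c5): row 4 has {v,w,x,y}; column 5 has {u,w,x,y}, so it must be t.
(r4,c6): row 4 has {t,v,w,x,y}; column 6 has {t,v,w,x}, so it must be u.
(r5,c4): row 5 has {t,u,v,w,y}; column 4 has {t,u,v,w,y}, so it must be x.
(r6,c2): row 6 has {t,u,x}; column 2 has {t,u,v,y}, so it must be w.
(r6,c5): row 6 has {t,u,w,x}; column 5 has {t,u,w,x,y}, so it must be v.
(r6,c6): row 6 has {t,u,v,w,x}; column 6 has {t,u,v,w,x}; the diagonal has {t,u,v,w}, so it must be y.
(r2,c2): row 2 has {t,u,v,w,y}; column 2 has {t,u,v,w,y}; the diagonal has {t,u,v,w,y}, so it must be x.

t v w y u x / u x v t y w / y t u w x v / w y x v t u / v u y x w t / x w t u v y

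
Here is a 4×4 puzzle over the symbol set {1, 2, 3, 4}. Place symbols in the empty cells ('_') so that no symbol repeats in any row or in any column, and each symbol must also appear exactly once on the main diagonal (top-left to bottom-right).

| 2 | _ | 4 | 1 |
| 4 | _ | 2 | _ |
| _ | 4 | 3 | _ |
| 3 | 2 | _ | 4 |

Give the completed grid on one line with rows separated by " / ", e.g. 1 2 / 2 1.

2 3 4 1 / 4 1 2 3 / 1 4 3 2 / 3 2 1 4

(r1,c2) = 3
(r2,c2) = 1
(r2,c4) = 3
(r3,c1) = 1
(r3,c4) = 2
(r4,c3) = 1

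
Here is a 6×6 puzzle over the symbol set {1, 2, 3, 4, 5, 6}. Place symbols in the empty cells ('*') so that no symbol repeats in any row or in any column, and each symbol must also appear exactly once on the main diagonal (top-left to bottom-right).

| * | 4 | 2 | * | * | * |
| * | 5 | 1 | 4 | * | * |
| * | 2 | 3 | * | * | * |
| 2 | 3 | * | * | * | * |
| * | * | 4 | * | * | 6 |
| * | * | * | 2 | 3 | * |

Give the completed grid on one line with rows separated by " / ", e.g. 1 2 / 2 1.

(r5,c2): row 5 has {4,6}; column 2 has {2,3,4,5}, so it must be 1.
(r5,c5): row 5 has {1,4,6}; column 5 has {3}; the diagonal has {3,5}, so it must be 2.
(r6,c2): row 6 has {2,3}; column 2 has {1,2,3,4,5}, so it must be 6.
(r6,c3): row 6 has {2,3,6}; column 3 has {1,2,3,4}, so it must be 5.
(r2,c5): row 2 has {1,4,5}; column 5 has {2,3}, so it must be 6.
(r4,c3): row 4 has {2,3}; column 3 has {1,2,3,4,5}, so it must be 6.
(r4,c4): row 4 has {2,3,6}; column 4 has {2,4}; the diagonal has {2,3,5}, so it must be 1.
(r6,c6): row 6 has {2,3,5,6}; column 6 has {6}; the diagonal has {1,2,3,5}, so it must be 4.
(r1,c1): row 1 has {2,4}; column 1 has {2}; the diagonal has {1,2,3,4,5}, so it must be 6.
(r2,c1): row 2 has {1,4,5,6}; column 1 has {2,6}, so it must be 3.
(r2,c6): row 2 has {1,3,4,5,6}; column 6 has {4,6}, so it must be 2.
(r4,c6): row 4 has {1,2,3,6}; column 6 has {2,4,6}, so it must be 5.
(r5,c1): row 5 has {1,2,4,6}; column 1 has {2,3,6}, so it must be 5.
(r5,c4): row 5 has {1,2,4,5,6}; column 4 has {1,2,4}, so it must be 3.
(r6,c1): row 6 has {2,3,4,5,6}; column 1 has {2,3,5,6}, so it must be 1.
(r1,c4): row 1 has {2,4,6}; column 4 has {1,2,3,4}, so it must be 5.
(r1,c5): row 1 has {2,4,5,6}; column 5 has {2,3,6}, so it must be 1.
(r1,c6): row 1 has {1,2,4,5,6}; column 6 has {2,4,5,6}, so it must be 3.
(r3,c1): row 3 has {2,3}; column 1 has {1,2,3,5,6}, so it must be 4.
(r3,c4): row 3 has {2,3,4}; column 4 has {1,2,3,4,5}, so it must be 6.
(r3,c5): row 3 has {2,3,4,6}; column 5 has {1,2,3,6}, so it must be 5.
(r3,c6): row 3 has {2,3,4,5,6}; column 6 has {2,3,4,5,6}, so it must be 1.
(r4,c5): row 4 has {1,2,3,5,6}; column 5 has {1,2,3,5,6}, so it must be 4.

6 4 2 5 1 3 / 3 5 1 4 6 2 / 4 2 3 6 5 1 / 2 3 6 1 4 5 / 5 1 4 3 2 6 / 1 6 5 2 3 4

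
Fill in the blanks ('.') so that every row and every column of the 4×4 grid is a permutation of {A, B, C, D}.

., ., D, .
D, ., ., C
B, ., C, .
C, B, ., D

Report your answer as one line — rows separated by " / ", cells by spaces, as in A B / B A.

A C D B / D A B C / B D C A / C B A D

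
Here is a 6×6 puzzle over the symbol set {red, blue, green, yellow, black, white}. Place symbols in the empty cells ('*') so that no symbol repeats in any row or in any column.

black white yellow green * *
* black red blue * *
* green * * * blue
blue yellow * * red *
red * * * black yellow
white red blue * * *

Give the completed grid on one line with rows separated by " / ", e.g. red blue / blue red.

black white yellow green blue red / green black red blue yellow white / yellow green black red white blue / blue yellow white black red green / red blue green white black yellow / white red blue yellow green black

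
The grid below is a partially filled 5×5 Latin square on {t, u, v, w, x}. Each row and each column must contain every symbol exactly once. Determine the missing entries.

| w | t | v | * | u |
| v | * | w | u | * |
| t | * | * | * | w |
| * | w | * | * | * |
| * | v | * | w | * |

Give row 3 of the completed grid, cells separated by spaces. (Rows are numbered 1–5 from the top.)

(r1,c4): row 1 has {t,u,v,w}; column 4 has {u,w}, so it must be x.
(r2,c2): row 2 has {u,v,w}; column 2 has {t,v,w}, so it must be x.
(r2,c5): row 2 has {u,v,w,x}; column 5 has {u,w}, so it must be t.
(r3,c2): row 3 has {t,w}; column 2 has {t,v,w,x}, so it must be u.
(r3,c3): row 3 has {t,u,w}; column 3 has {v,w}, so it must be x.
(r3,c4): row 3 has {t,u,w,x}; column 4 has {u,w,x}, so it must be v.

t u x v w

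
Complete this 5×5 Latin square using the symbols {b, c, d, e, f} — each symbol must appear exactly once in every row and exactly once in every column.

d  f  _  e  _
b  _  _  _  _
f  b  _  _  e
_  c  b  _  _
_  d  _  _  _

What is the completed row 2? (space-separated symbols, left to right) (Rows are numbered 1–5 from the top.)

b e f d c

(r1,c3) = c
(r1,c5) = b
(r2,c2) = e
(r3,c3) = d
(r3,c4) = c
(r4,c1) = e
(r5,c1) = c
(r5,c5) = f
(r2,c3) = f
(r2,c4) = d
(r2,c5) = c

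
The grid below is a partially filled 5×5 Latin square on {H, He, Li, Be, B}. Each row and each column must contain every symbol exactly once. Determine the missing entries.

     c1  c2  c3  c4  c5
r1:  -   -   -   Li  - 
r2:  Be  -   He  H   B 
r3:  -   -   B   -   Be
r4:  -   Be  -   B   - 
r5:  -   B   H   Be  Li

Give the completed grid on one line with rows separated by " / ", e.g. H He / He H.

At row 1, column 3: row 1 has {Li}; column 3 has {H,He,B}; that leaves Be.
At row 2, column 2: row 2 has {H,He,Be,B}; column 2 has {Be,B}; that leaves Li.
At row 3, column 4: row 3 has {Be,B}; column 4 has {H,Li,Be,B}; that leaves He.
At row 4, column 3: row 4 has {Be,B}; column 3 has {H,He,Be,B}; that leaves Li.
At row 5, column 1: row 5 has {H,Li,Be,B}; column 1 has {Be}; that leaves He.
At row 3, column 2: row 3 has {He,Be,B}; column 2 has {Li,Be,B}; that leaves H.
At row 4, column 1: row 4 has {Li,Be,B}; column 1 has {He,Be}; that leaves H.
At row 4, column 5: row 4 has {H,Li,Be,B}; column 5 has {Li,Be,B}; that leaves He.
At row 1, column 1: row 1 has {Li,Be}; column 1 has {H,He,Be}; that leaves B.
At row 1, column 2: row 1 has {Li,Be,B}; column 2 has {H,Li,Be,B}; that leaves He.
At row 1, column 5: row 1 has {He,Li,Be,B}; column 5 has {He,Li,Be,B}; that leaves H.
At row 3, column 1: row 3 has {H,He,Be,B}; column 1 has {H,He,Be,B}; that leaves Li.

B He Be Li H / Be Li He H B / Li H B He Be / H Be Li B He / He B H Be Li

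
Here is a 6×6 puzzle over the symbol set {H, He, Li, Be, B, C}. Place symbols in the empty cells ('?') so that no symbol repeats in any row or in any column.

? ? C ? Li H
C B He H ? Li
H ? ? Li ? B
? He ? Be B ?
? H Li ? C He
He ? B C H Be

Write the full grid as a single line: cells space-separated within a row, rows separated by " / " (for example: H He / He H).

B Be C He Li H / C B He H Be Li / H C Be Li He B / Li He H Be B C / Be H Li B C He / He Li B C H Be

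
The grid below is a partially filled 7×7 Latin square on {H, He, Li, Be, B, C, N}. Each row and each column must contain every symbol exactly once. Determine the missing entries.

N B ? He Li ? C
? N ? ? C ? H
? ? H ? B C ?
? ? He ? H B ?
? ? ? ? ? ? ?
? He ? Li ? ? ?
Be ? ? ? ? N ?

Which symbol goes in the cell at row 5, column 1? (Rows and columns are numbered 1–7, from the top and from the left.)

row 1 has {He,Li,B,C,N}; column 3 has {H,He} — only Be is left for (r1,c3).
row 1 has {He,Li,Be,B,C,N}; column 6 has {B,C,N} — only H is left for (r1,c6).
row 6 has {He,Li}; column 6 has {H,B,C,N} — only Be is left for (r6,c6).
row 7 has {Be,N}; column 5 has {H,Li,B,C} — only He is left for (r7,c5).
row 6 has {He,Li,Be}; column 5 has {H,He,Li,B,C} — only N is left for (r6,c5).
row 6 has {He,Li,Be,N}; column 7 has {H,C} — only B is left for (r6,c7).
row 7 has {He,Be,N}; column 7 has {H,B,C} — only Li is left for (r7,c7).
row 5 is empty so far; column 5 has {H,He,Li,B,C,N} — only Be is left for (r5,c5).
row 6 has {He,Li,Be,B,N}; column 3 has {H,He,Be} — only C is left for (r6,c3).
row 7 has {He,Li,Be,N}; column 3 has {H,He,Be,C} — only B is left for (r7,c3).
row 2 has {H,C,N}; column 3 has {H,He,Be,B,C} — only Li is left for (r2,c3).
row 2 has {H,Li,C,N}; column 6 has {H,Be,B,C,N} — only He is left for (r2,c6).
row 5 has {Be}; column 3 has {H,He,Li,Be,B,C} — only N is left for (r5,c3).
row 5 has {Be,N}; column 6 has {H,He,Be,B,C,N} — only Li is left for (r5,c6).
row 5 has {Li,Be,N}; column 7 has {H,Li,B,C} — only He is left for (r5,c7).
row 6 has {He,Li,Be,B,C,N}; column 1 has {Be,N} — only H is left for (r6,c1).
row 2 has {H,He,Li,C,N}; column 1 has {H,Be,N} — only B is left for (r2,c1).
row 2 has {H,He,Li,B,C,N}; column 4 has {He,Li} — only Be is left for (r2,c4).
row 3 has {H,B,C}; column 4 has {He,Li,Be} — only N is left for (r3,c4).
row 3 has {H,B,C,N}; column 7 has {H,He,Li,B,C} — only Be is left for (r3,c7).
row 4 has {H,He,B}; column 4 has {He,Li,Be,N} — only C is left for (r4,c4).
row 4 has {H,He,B,C}; column 7 has {H,He,Li,Be,B,C} — only N is left for (r4,c7).
row 5 has {He,Li,Be,N}; column 1 has {H,Be,B,N} — only C is left for (r5,c1).

C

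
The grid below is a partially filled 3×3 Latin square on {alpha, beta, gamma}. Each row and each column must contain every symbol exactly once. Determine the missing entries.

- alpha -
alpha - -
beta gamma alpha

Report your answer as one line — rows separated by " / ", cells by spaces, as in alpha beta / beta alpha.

row 1 has {alpha}; column 1 has {alpha,beta} — only gamma is left for (r1,c1).
row 1 has {alpha,gamma}; column 3 has {alpha} — only beta is left for (r1,c3).
row 2 has {alpha}; column 2 has {alpha,gamma} — only beta is left for (r2,c2).
row 2 has {alpha,beta}; column 3 has {alpha,beta} — only gamma is left for (r2,c3).

gamma alpha beta / alpha beta gamma / beta gamma alpha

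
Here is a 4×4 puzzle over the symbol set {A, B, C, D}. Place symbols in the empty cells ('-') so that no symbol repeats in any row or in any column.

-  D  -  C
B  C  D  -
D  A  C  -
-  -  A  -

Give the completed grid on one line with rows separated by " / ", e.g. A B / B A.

A D B C / B C D A / D A C B / C B A D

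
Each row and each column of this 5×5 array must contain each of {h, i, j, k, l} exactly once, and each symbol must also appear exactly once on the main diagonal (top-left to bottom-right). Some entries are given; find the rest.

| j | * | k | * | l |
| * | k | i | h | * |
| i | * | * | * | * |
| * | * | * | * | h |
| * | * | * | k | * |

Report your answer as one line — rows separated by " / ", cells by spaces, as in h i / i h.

row 1 has {j,k,l}; column 4 has {h,k} — only i is left for (r1,c4).
row 2 has {h,i,k}; column 1 has {i,j} — only l is left for (r2,c1).
row 2 has {h,i,k,l}; column 5 has {h,l} — only j is left for (r2,c5).
row 3 has {i}; column 5 has {h,j,l} — only k is left for (r3,c5).
row 4 has {h}; column 1 has {i,j,l} — only k is left for (r4,c1).
row 4 has {h,k}; column 4 has {h,i,k}; the diagonal has {j,k} — only l is left for (r4,c4).
row 5 has {k}; column 1 has {i,j,k,l} — only h is left for (r5,c1).
row 5 has {h,k}; column 5 has {h,j,k,l}; the diagonal has {j,k,l} — only i is left for (r5,c5).
row 1 has {i,j,k,l}; column 2 has {k} — only h is left for (r1,c2).
row 3 has {i,k}; column 3 has {i,k}; the diagonal has {i,j,k,l} — only h is left for (r3,c3).
row 3 has {h,i,k}; column 4 has {h,i,k,l} — only j is left for (r3,c4).
row 4 has {h,k,l}; column 3 has {h,i,k} — only j is left for (r4,c3).
row 5 has {h,i,k}; column 3 has {h,i,j,k} — only l is left for (r5,c3).
row 3 has {h,i,j,k}; column 2 has {h,k} — only l is left for (r3,c2).
row 4 has {h,j,k,l}; column 2 has {h,k,l} — only i is left for (r4,c2).
row 5 has {h,i,k,l}; column 2 has {h,i,k,l} — only j is left for (r5,c2).

j h k i l / l k i h j / i l h j k / k i j l h / h j l k i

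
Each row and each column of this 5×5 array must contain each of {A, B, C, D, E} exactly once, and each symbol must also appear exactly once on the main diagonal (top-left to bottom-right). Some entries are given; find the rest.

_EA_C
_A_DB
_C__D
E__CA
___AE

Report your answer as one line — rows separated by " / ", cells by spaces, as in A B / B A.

D E A B C / C A E D B / A C B E D / E B D C A / B D C A E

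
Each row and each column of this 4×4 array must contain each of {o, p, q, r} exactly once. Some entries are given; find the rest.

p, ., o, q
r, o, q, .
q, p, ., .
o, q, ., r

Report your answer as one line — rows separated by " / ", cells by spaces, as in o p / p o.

At row 1, column 2: row 1 has {o,p,q}; column 2 has {o,p,q}; that leaves r.
At row 2, column 4: row 2 has {o,q,r}; column 4 has {q,r}; that leaves p.
At row 3, column 3: row 3 has {p,q}; column 3 has {o,q}; that leaves r.
At row 3, column 4: row 3 has {p,q,r}; column 4 has {p,q,r}; that leaves o.
At row 4, column 3: row 4 has {o,q,r}; column 3 has {o,q,r}; that leaves p.

p r o q / r o q p / q p r o / o q p r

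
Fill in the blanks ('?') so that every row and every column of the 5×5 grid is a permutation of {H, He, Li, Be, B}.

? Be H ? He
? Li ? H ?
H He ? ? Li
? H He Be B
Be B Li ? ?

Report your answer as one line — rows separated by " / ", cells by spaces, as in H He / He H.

B Be H Li He / He Li B H Be / H He Be B Li / Li H He Be B / Be B Li He H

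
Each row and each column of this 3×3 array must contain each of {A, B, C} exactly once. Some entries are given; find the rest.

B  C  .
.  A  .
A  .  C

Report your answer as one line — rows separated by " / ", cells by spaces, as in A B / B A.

B C A / C A B / A B C

At row 1, column 3: row 1 has {B,C}; column 3 has {C}; that leaves A.
At row 2, column 1: row 2 has {A}; column 1 has {A,B}; that leaves C.
At row 2, column 3: row 2 has {A,C}; column 3 has {A,C}; that leaves B.
At row 3, column 2: row 3 has {A,C}; column 2 has {A,C}; that leaves B.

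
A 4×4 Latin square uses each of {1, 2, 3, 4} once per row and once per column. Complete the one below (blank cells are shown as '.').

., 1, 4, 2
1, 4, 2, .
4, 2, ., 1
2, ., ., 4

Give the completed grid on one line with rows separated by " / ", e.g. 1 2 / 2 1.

(r1,c1): row 1 has {1,2,4}; column 1 has {1,2,4}, so it must be 3.
(r2,c4): row 2 has {1,2,4}; column 4 has {1,2,4}, so it must be 3.
(r3,c3): row 3 has {1,2,4}; column 3 has {2,4}, so it must be 3.
(r4,c2): row 4 has {2,4}; column 2 has {1,2,4}, so it must be 3.
(r4,c3): row 4 has {2,3,4}; column 3 has {2,3,4}, so it must be 1.

3 1 4 2 / 1 4 2 3 / 4 2 3 1 / 2 3 1 4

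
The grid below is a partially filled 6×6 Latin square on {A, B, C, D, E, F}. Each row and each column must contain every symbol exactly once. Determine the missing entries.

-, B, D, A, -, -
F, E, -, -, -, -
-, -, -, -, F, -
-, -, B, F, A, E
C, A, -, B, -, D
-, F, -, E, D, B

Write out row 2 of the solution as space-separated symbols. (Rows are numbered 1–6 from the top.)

F E A D B C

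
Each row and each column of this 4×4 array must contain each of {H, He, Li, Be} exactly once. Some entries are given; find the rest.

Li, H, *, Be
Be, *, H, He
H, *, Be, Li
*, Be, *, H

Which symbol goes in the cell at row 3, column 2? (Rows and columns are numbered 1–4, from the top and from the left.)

He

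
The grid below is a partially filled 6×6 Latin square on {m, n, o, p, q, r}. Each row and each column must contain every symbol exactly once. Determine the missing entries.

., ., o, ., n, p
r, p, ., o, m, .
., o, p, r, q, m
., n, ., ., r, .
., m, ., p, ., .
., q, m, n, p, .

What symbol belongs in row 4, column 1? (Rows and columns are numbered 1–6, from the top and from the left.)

p

(r1,c2) = r
(r3,c1) = n
(r4,c3) = q
(r4,c4) = m
(r4,c6) = o
(r5,c5) = o
(r6,c1) = o
(r6,c6) = r
(r1,c4) = q
(r2,c3) = n
(r2,c6) = q
(r4,c1) = p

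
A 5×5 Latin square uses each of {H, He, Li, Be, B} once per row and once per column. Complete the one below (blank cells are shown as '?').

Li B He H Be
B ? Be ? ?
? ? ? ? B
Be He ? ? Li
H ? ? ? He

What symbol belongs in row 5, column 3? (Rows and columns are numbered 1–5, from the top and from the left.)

Cell (r2,c5): row 2 has {Be,B}; column 5 has {He,Li,Be,B} → H.
Cell (r3,c1): row 3 has {B}; column 1 has {H,Li,Be,B} → He.
Cell (r4,c4): row 4 has {He,Li,Be}; column 4 has {H} → B.
Cell (r2,c2): row 2 has {H,Be,B}; column 2 has {He,B} → Li.
Cell (r2,c4): row 2 has {H,Li,Be,B}; column 4 has {H,B} → He.
Cell (r4,c3): row 4 has {He,Li,Be,B}; column 3 has {He,Be} → H.
Cell (r5,c2): row 5 has {H,He}; column 2 has {He,Li,B} → Be.
Cell (r5,c4): row 5 has {H,He,Be}; column 4 has {H,He,B} → Li.
Cell (r3,c2): row 3 has {He,B}; column 2 has {He,Li,Be,B} → H.
Cell (r3,c3): row 3 has {H,He,B}; column 3 has {H,He,Be} → Li.
Cell (r3,c4): row 3 has {H,He,Li,B}; column 4 has {H,He,Li,B} → Be.
Cell (r5,c3): row 5 has {H,He,Li,Be}; column 3 has {H,He,Li,Be} → B.

B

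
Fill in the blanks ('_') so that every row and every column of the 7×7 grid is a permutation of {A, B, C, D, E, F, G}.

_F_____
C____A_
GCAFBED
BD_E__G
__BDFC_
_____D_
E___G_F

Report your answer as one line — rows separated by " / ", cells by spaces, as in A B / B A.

D F E B C G A / C E F G D A B / G C A F B E D / B D C E A F G / A G B D F C E / F B G A E D C / E A D C G B F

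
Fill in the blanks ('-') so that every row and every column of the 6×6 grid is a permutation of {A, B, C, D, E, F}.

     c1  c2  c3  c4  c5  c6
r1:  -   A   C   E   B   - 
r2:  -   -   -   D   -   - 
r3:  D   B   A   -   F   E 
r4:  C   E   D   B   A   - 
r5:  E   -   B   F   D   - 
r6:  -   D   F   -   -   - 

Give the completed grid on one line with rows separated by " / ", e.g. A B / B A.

F A C E B D / A F E D C B / D B A C F E / C E D B A F / E C B F D A / B D F A E C

(r1,c1): row 1 has {A,B,C,E}; column 1 has {C,D,E}, so it must be F.
(r1,c6): row 1 has {A,B,C,E,F}; column 6 has {E}, so it must be D.
(r2,c3): row 2 has {D}; column 3 has {A,B,C,D,F}, so it must be E.
(r2,c5): row 2 has {D,E}; column 5 has {A,B,D,F}, so it must be C.
(r3,c4): row 3 has {A,B,D,E,F}; column 4 has {B,D,E,F}, so it must be C.
(r4,c6): row 4 has {A,B,C,D,E}; column 6 has {D,E}, so it must be F.
(r5,c2): row 5 has {B,D,E,F}; column 2 has {A,B,D,E}, so it must be C.
(r5,c6): row 5 has {B,C,D,E,F}; column 6 has {D,E,F}, so it must be A.
(r6,c4): row 6 has {D,F}; column 4 has {B,C,D,E,F}, so it must be A.
(r6,c5): row 6 has {A,D,F}; column 5 has {A,B,C,D,F}, so it must be E.
(r2,c2): row 2 has {C,D,E}; column 2 has {A,B,C,D,E}, so it must be F.
(r2,c6): row 2 has {C,D,E,F}; column 6 has {A,D,E,F}, so it must be B.
(r6,c1): row 6 has {A,D,E,F}; column 1 has {C,D,E,F}, so it must be B.
(r6,c6): row 6 has {A,B,D,E,F}; column 6 has {A,B,D,E,F}, so it must be C.
(r2,c1): row 2 has {B,C,D,E,F}; column 1 has {B,C,D,E,F}, so it must be A.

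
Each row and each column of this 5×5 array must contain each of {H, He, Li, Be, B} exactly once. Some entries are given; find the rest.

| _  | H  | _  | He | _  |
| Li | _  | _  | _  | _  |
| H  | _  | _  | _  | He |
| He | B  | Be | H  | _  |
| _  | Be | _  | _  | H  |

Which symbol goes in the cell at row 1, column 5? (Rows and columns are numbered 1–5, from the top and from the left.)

At row 2, column 2: row 2 has {Li}; column 2 has {H,Be,B}; that leaves He.
At row 3, column 2: row 3 has {H,He}; column 2 has {H,He,Be,B}; that leaves Li.
At row 3, column 3: row 3 has {H,He,Li}; column 3 has {Be}; that leaves B.
At row 3, column 4: row 3 has {H,He,Li,B}; column 4 has {H,He}; that leaves Be.
At row 4, column 5: row 4 has {H,He,Be,B}; column 5 has {H,He}; that leaves Li.
At row 5, column 1: row 5 has {H,Be}; column 1 has {H,He,Li}; that leaves B.
At row 5, column 4: row 5 has {H,Be,B}; column 4 has {H,He,Be}; that leaves Li.
At row 1, column 1: row 1 has {H,He}; column 1 has {H,He,Li,B}; that leaves Be.
At row 1, column 3: row 1 has {H,He,Be}; column 3 has {Be,B}; that leaves Li.
At row 1, column 5: row 1 has {H,He,Li,Be}; column 5 has {H,He,Li}; that leaves B.

B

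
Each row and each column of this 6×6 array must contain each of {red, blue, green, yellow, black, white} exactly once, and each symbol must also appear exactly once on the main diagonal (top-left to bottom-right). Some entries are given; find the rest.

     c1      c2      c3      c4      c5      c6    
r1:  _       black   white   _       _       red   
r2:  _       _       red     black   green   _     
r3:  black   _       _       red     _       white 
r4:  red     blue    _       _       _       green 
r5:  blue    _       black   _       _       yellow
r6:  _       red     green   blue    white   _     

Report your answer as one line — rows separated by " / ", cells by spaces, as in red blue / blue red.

(r2,c6) = blue
(r4,c3) = yellow
(r4,c4) = white
(r4,c5) = black
(r5,c4) = green
(r5,c5) = red
(r6,c1) = yellow
(r6,c6) = black
(r1,c1) = green
(r1,c4) = yellow
(r1,c5) = blue
(r2,c1) = white
(r2,c2) = yellow
(r3,c2) = green
(r3,c3) = blue
(r3,c5) = yellow
(r5,c2) = white

green black white yellow blue red / white yellow red black green blue / black green blue red yellow white / red blue yellow white black green / blue white black green red yellow / yellow red green blue white black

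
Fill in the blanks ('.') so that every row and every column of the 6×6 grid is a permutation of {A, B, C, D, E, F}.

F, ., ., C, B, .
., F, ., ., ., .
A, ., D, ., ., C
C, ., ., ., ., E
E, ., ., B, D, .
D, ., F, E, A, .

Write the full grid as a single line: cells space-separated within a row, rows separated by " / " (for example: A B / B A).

F E A C B D / B F E D C A / A B D F E C / C D B A F E / E A C B D F / D C F E A B

(r2,c1) = B
(r3,c4) = F
(r3,c5) = E
(r4,c5) = F
(r6,c6) = B
(r2,c5) = C
(r3,c2) = B
(r6,c2) = C
(r5,c2) = A
(r5,c3) = C
(r5,c6) = F
(r4,c2) = D
(r4,c4) = A
(r1,c2) = E
(r1,c3) = A
(r1,c6) = D
(r2,c3) = E
(r2,c4) = D
(r2,c6) = A
(r4,c3) = B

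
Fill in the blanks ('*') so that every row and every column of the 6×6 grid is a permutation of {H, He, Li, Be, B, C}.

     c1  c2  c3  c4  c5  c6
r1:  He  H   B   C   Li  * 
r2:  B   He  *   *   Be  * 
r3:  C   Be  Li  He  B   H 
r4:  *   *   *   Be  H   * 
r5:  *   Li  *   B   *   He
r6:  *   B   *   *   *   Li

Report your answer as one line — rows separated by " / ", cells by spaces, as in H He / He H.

row 1 has {H,He,Li,B,C}; column 6 has {H,He,Li} — only Be is left for (r1,c6).
row 2 has {He,Be,B}; column 6 has {H,He,Li,Be} — only C is left for (r2,c6).
row 4 has {H,Be}; column 1 has {He,B,C} — only Li is left for (r4,c1).
row 4 has {H,Li,Be}; column 2 has {H,He,Li,Be,B} — only C is left for (r4,c2).
row 4 has {H,Li,Be,C}; column 3 has {Li,B} — only He is left for (r4,c3).
row 4 has {H,He,Li,Be,C}; column 6 has {H,He,Li,Be,C} — only B is left for (r4,c6).
row 5 has {He,Li,B}; column 5 has {H,Li,Be,B} — only C is left for (r5,c5).
row 6 has {Li,B}; column 4 has {He,Be,B,C} — only H is left for (r6,c4).
row 6 has {H,Li,B}; column 5 has {H,Li,Be,B,C} — only He is left for (r6,c5).
row 2 has {He,Be,B,C}; column 3 has {He,Li,B} — only H is left for (r2,c3).
row 2 has {H,He,Be,B,C}; column 4 has {H,He,Be,B,C} — only Li is left for (r2,c4).
row 5 has {He,Li,B,C}; column 3 has {H,He,Li,B} — only Be is left for (r5,c3).
row 6 has {H,He,Li,B}; column 1 has {He,Li,B,C} — only Be is left for (r6,c1).
row 6 has {H,He,Li,Be,B}; column 3 has {H,He,Li,Be,B} — only C is left for (r6,c3).
row 5 has {He,Li,Be,B,C}; column 1 has {He,Li,Be,B,C} — only H is left for (r5,c1).

He H B C Li Be / B He H Li Be C / C Be Li He B H / Li C He Be H B / H Li Be B C He / Be B C H He Li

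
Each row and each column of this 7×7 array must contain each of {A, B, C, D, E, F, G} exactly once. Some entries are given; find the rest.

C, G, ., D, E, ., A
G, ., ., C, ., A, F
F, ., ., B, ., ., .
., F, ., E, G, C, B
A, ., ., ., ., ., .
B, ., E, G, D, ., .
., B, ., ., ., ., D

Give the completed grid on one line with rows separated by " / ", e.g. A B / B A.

C G F D E B A / G E D C B A F / F C G B A D E / D F A E G C B / A D B F C E G / B A E G D F C / E B C A F G D

(r2,c5) = B
(r4,c1) = D
(r4,c3) = A
(r5,c4) = F
(r5,c5) = C
(r6,c6) = F
(r6,c7) = C
(r7,c1) = E
(r7,c4) = A
(r7,c5) = F
(r7,c6) = G
(r1,c6) = B
(r2,c3) = D
(r3,c5) = A
(r6,c2) = A
(r7,c3) = C
(r1,c3) = F
(r2,c2) = E
(r3,c3) = G
(r3,c7) = E
(r5,c2) = D
(r5,c3) = B
(r5,c6) = E
(r5,c7) = G
(r3,c2) = C
(r3,c6) = D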